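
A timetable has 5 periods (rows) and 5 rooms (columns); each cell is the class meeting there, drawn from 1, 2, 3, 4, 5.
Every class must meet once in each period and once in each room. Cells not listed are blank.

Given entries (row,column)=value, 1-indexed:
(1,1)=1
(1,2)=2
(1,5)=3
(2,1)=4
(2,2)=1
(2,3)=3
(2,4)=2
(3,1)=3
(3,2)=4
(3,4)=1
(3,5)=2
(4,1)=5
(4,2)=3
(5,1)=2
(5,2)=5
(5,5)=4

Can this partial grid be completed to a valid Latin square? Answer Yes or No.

Yes

No period or room among the givens repeats a symbol, and propagating forced cells runs into no contradiction.
One valid completion exists (for instance, 1 2 4 5 3 / 4 1 3 2 5 / 3 4 5 1 2 / 5 3 2 4 1 / 2 5 1 3 4).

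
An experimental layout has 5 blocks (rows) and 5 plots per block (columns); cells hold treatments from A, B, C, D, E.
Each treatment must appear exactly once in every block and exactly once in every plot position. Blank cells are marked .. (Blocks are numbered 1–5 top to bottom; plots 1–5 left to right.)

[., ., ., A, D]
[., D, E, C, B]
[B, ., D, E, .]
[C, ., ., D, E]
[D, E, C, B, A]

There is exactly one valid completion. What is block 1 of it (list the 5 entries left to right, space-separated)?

E C B A D

Block 1, plot 1: block 1 has {A, D} and plot 1 has {B, C, D}, leaving only E.
Block 1, plot 3: block 1 has {A, D, E} and plot 3 has {C, D, E}, leaving only B.
Block 1, plot 2: block 1 has {A, B, D, E} and plot 2 has {D, E}, leaving only C.
So block 1 reads: E C B A D.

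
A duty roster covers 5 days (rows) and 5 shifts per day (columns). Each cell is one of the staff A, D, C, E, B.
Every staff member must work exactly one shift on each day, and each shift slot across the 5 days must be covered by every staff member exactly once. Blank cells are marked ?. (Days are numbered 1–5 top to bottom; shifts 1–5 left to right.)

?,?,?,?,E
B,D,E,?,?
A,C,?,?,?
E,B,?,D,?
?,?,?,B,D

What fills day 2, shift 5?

Day 1, shift 2: day 1 has {E} and shift 2 has {D, C, B}, leaving only A.
Day 1, shift 4: day 1 has {A, E} and shift 4 has {D, B}, leaving only C.
Day 1, shift 1: day 1 has {A, C, E} and shift 1 has {A, E, B}, leaving only D.
Day 1, shift 3: day 1 has {A, D, C, E} and shift 3 has {E}, leaving only B.
Day 2, shift 4: day 2 has {D, E, B} and shift 4 has {D, C, B}, leaving only A.
Day 2 already has {A, D, E, B} and shift 5 already has {D, E}, so day 2, shift 5 must be C.

C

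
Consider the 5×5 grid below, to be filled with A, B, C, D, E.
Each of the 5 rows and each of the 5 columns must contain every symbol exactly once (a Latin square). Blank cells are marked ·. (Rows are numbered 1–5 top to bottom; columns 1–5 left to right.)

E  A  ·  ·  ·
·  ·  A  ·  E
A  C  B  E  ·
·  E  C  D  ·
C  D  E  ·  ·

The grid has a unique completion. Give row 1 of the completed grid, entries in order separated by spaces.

Row 1, column 3: row 1 has {A, E} and column 3 has {A, B, C, E}, leaving only D.
Row 2, column 2: row 2 has {A, E} and column 2 has {A, C, D, E}, leaving only B.
Row 2, column 1: row 2 has {A, B, E} and column 1 has {A, C, E}, leaving only D.
Row 2, column 4: row 2 has {A, B, D, E} and column 4 has {D, E}, leaving only C.
Row 1, column 4: row 1 has {A, D, E} and column 4 has {C, D, E}, leaving only B.
Row 1, column 5: row 1 has {A, B, D, E} and column 5 has {E}, leaving only C.
So row 1 reads: E A D B C.

E A D B C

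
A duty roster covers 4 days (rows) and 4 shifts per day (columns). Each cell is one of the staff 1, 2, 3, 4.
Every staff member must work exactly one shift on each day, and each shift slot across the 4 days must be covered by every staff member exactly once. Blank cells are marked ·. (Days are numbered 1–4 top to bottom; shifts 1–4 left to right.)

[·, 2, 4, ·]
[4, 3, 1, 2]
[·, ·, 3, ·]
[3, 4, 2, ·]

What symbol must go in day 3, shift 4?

Day 1, shift 1: day 1 has {2, 4} and shift 1 has {3, 4}, leaving only 1.
Day 1, shift 4: day 1 has {1, 2, 4} and shift 4 has {2}, leaving only 3.
Day 3, shift 1: day 3 has {3} and shift 1 has {1, 3, 4}, leaving only 2.
Day 3, shift 2: day 3 has {2, 3} and shift 2 has {2, 3, 4}, leaving only 1.
Day 3 already has {1, 2, 3} and shift 4 already has {2, 3}, so day 3, shift 4 must be 4.

4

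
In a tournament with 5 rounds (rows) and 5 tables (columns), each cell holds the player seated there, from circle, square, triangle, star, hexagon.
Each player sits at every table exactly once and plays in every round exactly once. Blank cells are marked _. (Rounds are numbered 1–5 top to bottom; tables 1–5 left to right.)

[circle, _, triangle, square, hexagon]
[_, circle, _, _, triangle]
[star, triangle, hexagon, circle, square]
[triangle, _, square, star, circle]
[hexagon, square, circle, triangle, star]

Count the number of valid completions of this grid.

Round 1, table 2: eliminating its round and table leaves {star}.
Round 2, table 1: eliminating its round and table leaves {square}.
Round 2, table 3: eliminating its round and table leaves {star}.
Round 2, table 4: eliminating its round and table leaves {hexagon}.
Round 4, table 2: eliminating its round and table leaves {hexagon}.
Only one assignment across all blanks avoids any round or table repeat, giving 1 completion.

1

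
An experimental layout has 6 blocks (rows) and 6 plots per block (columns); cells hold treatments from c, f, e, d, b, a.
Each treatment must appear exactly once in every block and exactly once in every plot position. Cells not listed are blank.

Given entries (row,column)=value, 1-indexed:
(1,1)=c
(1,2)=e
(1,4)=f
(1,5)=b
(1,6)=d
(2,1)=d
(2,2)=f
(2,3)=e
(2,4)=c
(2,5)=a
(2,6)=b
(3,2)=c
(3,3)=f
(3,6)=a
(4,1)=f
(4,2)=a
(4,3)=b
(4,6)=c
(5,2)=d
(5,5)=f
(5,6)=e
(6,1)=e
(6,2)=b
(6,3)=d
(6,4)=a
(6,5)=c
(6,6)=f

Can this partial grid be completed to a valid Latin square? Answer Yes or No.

No block or plot among the givens repeats a symbol, and propagating forced cells runs into no contradiction.
One valid completion exists (for instance, c e a f b d / d f e c a b / b c f e d a / f a b d e c / a d c b f e / e b d a c f).

Yes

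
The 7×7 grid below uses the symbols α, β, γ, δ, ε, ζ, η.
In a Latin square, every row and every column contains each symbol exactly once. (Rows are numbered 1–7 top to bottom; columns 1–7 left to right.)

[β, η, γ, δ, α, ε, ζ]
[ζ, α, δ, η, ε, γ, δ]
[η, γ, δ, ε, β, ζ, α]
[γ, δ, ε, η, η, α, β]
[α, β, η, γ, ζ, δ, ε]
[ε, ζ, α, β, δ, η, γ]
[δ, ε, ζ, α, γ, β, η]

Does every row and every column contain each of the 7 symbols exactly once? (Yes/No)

No

Row 2 contains δ twice (at columns 3 and 7); row 4 is also not a permutation.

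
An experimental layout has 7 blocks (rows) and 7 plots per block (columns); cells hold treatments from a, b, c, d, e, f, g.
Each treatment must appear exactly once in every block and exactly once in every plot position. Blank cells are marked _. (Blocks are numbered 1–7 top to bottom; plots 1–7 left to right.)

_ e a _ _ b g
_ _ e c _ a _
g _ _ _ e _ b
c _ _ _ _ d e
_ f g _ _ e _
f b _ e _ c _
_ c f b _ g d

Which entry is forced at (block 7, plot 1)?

Block 1, plot 1: block 1 has {a, b, e, g} and plot 1 has {c, f, g}, leaving only d.
Block 1, plot 4: block 1 has {a, b, d, e, g} and plot 4 has {b, c, e}, leaving only f.
Block 1, plot 5: block 1 has {a, b, d, e, f, g} and plot 5 has {e}, leaving only c.
Block 2, plot 1: block 2 has {a, c, e} and plot 1 has {c, d, f, g}, leaving only b.
Block 2, plot 7: block 2 has {a, b, c, e} and plot 7 has {b, d, e, g}, leaving only f.
Block 3, plot 6: block 3 has {b, e, g} and plot 6 has {a, b, c, d, e, g}, leaving only f.
Block 4, plot 3: block 4 has {c, d, e} and plot 3 has {a, e, f, g}, leaving only b.
Block 5, plot 1: block 5 has {e, f, g} and plot 1 has {b, c, d, f, g}, leaving only a.
Block 7 already has {b, c, d, f, g} and plot 1 already has {a, b, c, d, f, g}, so block 7, plot 1 must be e.

e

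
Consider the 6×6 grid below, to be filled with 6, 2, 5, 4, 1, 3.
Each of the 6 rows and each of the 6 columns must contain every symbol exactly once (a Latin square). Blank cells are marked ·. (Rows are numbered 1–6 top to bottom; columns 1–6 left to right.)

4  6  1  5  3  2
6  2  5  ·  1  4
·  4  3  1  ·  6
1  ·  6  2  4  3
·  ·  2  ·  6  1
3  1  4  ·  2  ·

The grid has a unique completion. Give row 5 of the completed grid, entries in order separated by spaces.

Row 5, column 1: row 5 has {6, 2, 1} and column 1 has {6, 4, 1, 3}, leaving only 5.
Row 5, column 2: row 5 has {6, 2, 5, 1} and column 2 has {6, 2, 4, 1}, leaving only 3.
Row 5, column 4: row 5 has {6, 2, 5, 1, 3} and column 4 has {2, 5, 1}, leaving only 4.
So row 5 reads: 5 3 2 4 6 1.

5 3 2 4 6 1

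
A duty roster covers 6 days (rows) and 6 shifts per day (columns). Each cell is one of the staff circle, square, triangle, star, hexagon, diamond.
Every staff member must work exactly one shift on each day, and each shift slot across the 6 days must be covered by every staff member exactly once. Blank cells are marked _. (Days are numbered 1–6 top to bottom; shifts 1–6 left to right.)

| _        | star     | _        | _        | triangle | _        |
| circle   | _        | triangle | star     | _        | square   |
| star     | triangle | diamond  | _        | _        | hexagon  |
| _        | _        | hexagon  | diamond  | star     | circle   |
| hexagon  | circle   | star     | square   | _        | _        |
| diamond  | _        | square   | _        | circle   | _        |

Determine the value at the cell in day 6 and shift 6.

star

Day 1, shift 1: day 1 has {triangle, star} and shift 1 has {circle, star, hexagon, diamond}, leaving only square.
Day 1, shift 3: day 1 has {square, triangle, star} and shift 3 has {square, triangle, star, hexagon, diamond}, leaving only circle.
Day 1, shift 4: day 1 has {circle, square, triangle, star} and shift 4 has {square, star, diamond}, leaving only hexagon.
Day 1, shift 6: day 1 has {circle, square, triangle, star, hexagon} and shift 6 has {circle, square, hexagon}, leaving only diamond.
Day 3, shift 4: day 3 has {triangle, star, hexagon, diamond} and shift 4 has {square, star, hexagon, diamond}, leaving only circle.
Day 3, shift 5: day 3 has {circle, triangle, star, hexagon, diamond} and shift 5 has {circle, triangle, star}, leaving only square.
Day 4, shift 1: day 4 has {circle, star, hexagon, diamond} and shift 1 has {circle, square, star, hexagon, diamond}, leaving only triangle.
Day 4, shift 2: day 4 has {circle, triangle, star, hexagon, diamond} and shift 2 has {circle, triangle, star}, leaving only square.
Day 5, shift 5: day 5 has {circle, square, star, hexagon} and shift 5 has {circle, square, triangle, star}, leaving only diamond.
Day 2, shift 5: day 2 has {circle, square, triangle, star} and shift 5 has {circle, square, triangle, star, diamond}, leaving only hexagon.
Day 2, shift 2: day 2 has {circle, square, triangle, star, hexagon} and shift 2 has {circle, square, triangle, star}, leaving only diamond.
Day 5, shift 6: day 5 has {circle, square, star, hexagon, diamond} and shift 6 has {circle, square, hexagon, diamond}, leaving only triangle.
Day 6 already has {circle, square, diamond} and shift 6 already has {circle, square, triangle, hexagon, diamond}, so day 6, shift 6 must be star.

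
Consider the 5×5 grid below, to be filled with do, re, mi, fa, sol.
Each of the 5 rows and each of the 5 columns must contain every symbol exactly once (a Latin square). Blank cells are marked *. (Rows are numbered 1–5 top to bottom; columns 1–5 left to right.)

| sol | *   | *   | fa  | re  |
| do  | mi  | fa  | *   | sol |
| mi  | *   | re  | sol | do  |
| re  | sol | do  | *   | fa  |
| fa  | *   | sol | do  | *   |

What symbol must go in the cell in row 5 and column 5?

mi

Row 5 already has {do, fa, sol} and column 5 already has {do, re, fa, sol}, so row 5, column 5 must be mi.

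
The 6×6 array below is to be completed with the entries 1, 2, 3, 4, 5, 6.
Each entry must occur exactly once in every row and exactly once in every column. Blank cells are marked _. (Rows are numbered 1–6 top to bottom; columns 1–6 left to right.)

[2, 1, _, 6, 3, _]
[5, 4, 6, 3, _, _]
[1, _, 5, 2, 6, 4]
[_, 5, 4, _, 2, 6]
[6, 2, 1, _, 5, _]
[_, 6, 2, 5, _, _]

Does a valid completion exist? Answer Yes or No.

No

Row 1, column 3: row 1 together with column 3 already contain {1, 2, 3, 4, 5, 6} — every symbol — so nothing can go there. The grid has no valid completion.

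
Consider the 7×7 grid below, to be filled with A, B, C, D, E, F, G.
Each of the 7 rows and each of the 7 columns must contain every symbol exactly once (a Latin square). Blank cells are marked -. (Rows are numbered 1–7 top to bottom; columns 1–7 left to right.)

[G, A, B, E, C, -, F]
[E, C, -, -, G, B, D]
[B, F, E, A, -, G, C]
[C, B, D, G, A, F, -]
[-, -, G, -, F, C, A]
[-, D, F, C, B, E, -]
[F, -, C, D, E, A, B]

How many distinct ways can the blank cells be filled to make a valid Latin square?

1

Row 1, column 6: eliminating its row and column leaves {D}.
Row 2, column 3: eliminating its row and column leaves {A}.
Row 2, column 4: eliminating its row and column leaves {F}.
Row 3, column 5: eliminating its row and column leaves {D}.
Row 4, column 7: eliminating its row and column leaves {E}.
Row 5, column 1: eliminating its row and column leaves {D}.
Row 5, column 2: eliminating its row and column leaves {E}.
Row 5, column 4: eliminating its row and column leaves {B}.
Row 6, column 1: eliminating its row and column leaves {A}.
Row 6, column 7: eliminating its row and column leaves {G}.
Row 7, column 2: eliminating its row and column leaves {G}.
Only one assignment across all blanks avoids any row or column repeat, giving 1 completion.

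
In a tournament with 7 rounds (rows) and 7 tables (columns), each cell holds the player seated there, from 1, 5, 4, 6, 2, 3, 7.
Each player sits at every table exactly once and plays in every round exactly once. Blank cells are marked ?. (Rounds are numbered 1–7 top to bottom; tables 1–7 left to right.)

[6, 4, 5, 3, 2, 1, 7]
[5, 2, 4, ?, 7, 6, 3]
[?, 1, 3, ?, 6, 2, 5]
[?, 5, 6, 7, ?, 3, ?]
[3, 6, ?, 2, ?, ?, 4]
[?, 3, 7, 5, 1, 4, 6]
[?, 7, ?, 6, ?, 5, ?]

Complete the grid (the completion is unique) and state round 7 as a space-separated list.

Round 2, table 4: round 2 has {5, 4, 6, 2, 3, 7} and table 4 has {5, 6, 2, 3, 7}, leaving only 1.
Round 3, table 4: round 3 has {1, 5, 6, 2, 3} and table 4 has {1, 5, 6, 2, 3, 7}, leaving only 4.
Round 3, table 1: round 3 has {1, 5, 4, 6, 2, 3} and table 1 has {5, 6, 3}, leaving only 7.
Round 4, table 5: round 4 has {5, 6, 3, 7} and table 5 has {1, 6, 2, 7}, leaving only 4.
Round 7, table 5: round 7 has {5, 6, 7} and table 5 has {1, 4, 6, 2, 7}, leaving only 3.
Round 5, table 3: round 5 has {4, 6, 2, 3} and table 3 has {5, 4, 6, 3, 7}, leaving only 1.
Round 7, table 3: round 7 has {5, 6, 3, 7} and table 3 has {1, 5, 4, 6, 3, 7}, leaving only 2.
Round 7, table 7: round 7 has {5, 6, 2, 3, 7} and table 7 has {5, 4, 6, 3, 7}, leaving only 1.
Round 7, table 1: round 7 has {1, 5, 6, 2, 3, 7} and table 1 has {5, 6, 3, 7}, leaving only 4.
So round 7 reads: 4 7 2 6 3 5 1.

4 7 2 6 3 5 1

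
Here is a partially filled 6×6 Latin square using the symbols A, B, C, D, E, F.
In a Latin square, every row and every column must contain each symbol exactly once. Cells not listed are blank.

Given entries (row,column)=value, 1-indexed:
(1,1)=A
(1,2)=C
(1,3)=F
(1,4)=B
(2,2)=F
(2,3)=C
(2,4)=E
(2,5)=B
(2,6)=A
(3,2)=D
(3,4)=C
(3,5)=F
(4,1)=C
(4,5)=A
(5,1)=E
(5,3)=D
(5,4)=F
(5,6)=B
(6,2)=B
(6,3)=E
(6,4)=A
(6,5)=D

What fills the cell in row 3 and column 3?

A

Row 1, column 5: row 1 has {A, B, C, F} and column 5 has {A, B, D, F}, leaving only E.
Row 1, column 6: row 1 has {A, B, C, E, F} and column 6 has {A, B}, leaving only D.
Row 2, column 1: row 2 has {A, B, C, E, F} and column 1 has {A, C, E}, leaving only D.
Row 3, column 1: row 3 has {C, D, F} and column 1 has {A, C, D, E}, leaving only B.
Row 3 already has {B, C, D, F} and column 3 already has {C, D, E, F}, so row 3, column 3 must be A.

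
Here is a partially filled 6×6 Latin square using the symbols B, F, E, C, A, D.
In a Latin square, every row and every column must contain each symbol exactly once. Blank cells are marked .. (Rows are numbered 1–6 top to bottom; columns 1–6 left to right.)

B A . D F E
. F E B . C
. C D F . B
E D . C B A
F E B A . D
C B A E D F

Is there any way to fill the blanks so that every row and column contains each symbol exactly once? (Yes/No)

Yes

No row or column among the givens repeats a symbol, and propagating forced cells runs into no contradiction.
One valid completion exists (for instance, B A C D F E / D F E B A C / A C D F E B / E D F C B A / F E B A C D / C B A E D F).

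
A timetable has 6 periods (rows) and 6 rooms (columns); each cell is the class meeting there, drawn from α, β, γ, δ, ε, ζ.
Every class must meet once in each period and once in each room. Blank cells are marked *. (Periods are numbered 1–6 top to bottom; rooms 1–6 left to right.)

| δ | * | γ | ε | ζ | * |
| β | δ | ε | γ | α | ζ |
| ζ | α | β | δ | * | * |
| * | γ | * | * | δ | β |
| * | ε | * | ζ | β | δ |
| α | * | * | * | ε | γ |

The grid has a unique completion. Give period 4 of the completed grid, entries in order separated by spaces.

ε γ ζ α δ β

Period 4, room 1: period 4 has {β, γ, δ} and room 1 has {α, β, δ, ζ}, leaving only ε.
Period 4, room 4: period 4 has {β, γ, δ, ε} and room 4 has {γ, δ, ε, ζ}, leaving only α.
Period 4, room 3: period 4 has {α, β, γ, δ, ε} and room 3 has {β, γ, ε}, leaving only ζ.
So period 4 reads: ε γ ζ α δ β.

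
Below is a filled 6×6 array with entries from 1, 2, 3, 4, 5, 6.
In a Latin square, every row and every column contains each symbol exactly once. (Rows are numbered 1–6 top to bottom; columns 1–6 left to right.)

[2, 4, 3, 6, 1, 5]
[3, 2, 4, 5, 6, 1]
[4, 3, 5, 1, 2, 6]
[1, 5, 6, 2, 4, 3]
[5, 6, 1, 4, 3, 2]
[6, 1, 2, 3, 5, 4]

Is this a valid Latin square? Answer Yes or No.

Each row is a permutation of the 6 symbols, and so is each column.

Yes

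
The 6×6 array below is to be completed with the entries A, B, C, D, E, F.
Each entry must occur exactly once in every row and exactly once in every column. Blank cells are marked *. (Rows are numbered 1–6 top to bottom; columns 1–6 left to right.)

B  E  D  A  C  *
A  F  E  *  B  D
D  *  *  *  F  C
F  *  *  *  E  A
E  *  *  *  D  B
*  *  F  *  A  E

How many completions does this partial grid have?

3

Row 1, column 6: eliminating its row and column leaves {F}.
Row 2, column 4: eliminating its row and column leaves {C}.
Row 3, column 2: eliminating its row and column leaves {A, B}.
Row 3, column 3: eliminating its row and column leaves {A, B}.
Row 3, column 4: eliminating its row and column leaves {B, E}.
Row 4, column 2: eliminating its row and column leaves {B, C, D}.
Row 4, column 3: eliminating its row and column leaves {B, C}.
Row 4, column 4: eliminating its row and column leaves {B, C, D}.
Row 5, column 2: eliminating its row and column leaves {A, C}.
Row 5, column 3: eliminating its row and column leaves {A, C}.
Row 5, column 4: eliminating its row and column leaves {C, F}.
Row 6, column 1: eliminating its row and column leaves {C}.
Row 6, column 2: eliminating its row and column leaves {B, C, D}.
Row 6, column 4: eliminating its row and column leaves {B, C, D}.
Enumerating the assignments across these blanks that avoid any row or column repeat gives 3 completions.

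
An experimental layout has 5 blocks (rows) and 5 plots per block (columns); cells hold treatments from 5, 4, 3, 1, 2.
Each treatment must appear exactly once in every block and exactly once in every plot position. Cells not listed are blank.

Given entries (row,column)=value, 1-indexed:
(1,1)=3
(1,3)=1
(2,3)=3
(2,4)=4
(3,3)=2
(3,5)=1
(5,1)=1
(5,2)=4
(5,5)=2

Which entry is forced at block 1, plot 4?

2

Block 2, plot 5: block 2 has {4, 3} and plot 5 has {1, 2}, leaving only 5.
Block 1, plot 5: block 1 has {3, 1} and plot 5 has {5, 1, 2}, leaving only 4.
Block 2, plot 1: block 2 has {5, 4, 3} and plot 1 has {3, 1}, leaving only 2.
Block 2, plot 2: block 2 has {5, 4, 3, 2} and plot 2 has {4}, leaving only 1.
Block 4, plot 5: block 4 has {} and plot 5 has {5, 4, 1, 2}, leaving only 3.
Block 5, plot 3: block 5 has {4, 1, 2} and plot 3 has {3, 1, 2}, leaving only 5.
Block 4, plot 3: block 4 has {3} and plot 3 has {5, 3, 1, 2}, leaving only 4.
Block 4, plot 1: block 4 has {4, 3} and plot 1 has {3, 1, 2}, leaving only 5.
Block 3, plot 1: block 3 has {1, 2} and plot 1 has {5, 3, 1, 2}, leaving only 4.
Block 4, plot 2: block 4 has {5, 4, 3} and plot 2 has {4, 1}, leaving only 2.
Block 1, plot 2: block 1 has {4, 3, 1} and plot 2 has {4, 1, 2}, leaving only 5.
Block 1 already has {5, 4, 3, 1} and plot 4 already has {4}, so block 1, plot 4 must be 2.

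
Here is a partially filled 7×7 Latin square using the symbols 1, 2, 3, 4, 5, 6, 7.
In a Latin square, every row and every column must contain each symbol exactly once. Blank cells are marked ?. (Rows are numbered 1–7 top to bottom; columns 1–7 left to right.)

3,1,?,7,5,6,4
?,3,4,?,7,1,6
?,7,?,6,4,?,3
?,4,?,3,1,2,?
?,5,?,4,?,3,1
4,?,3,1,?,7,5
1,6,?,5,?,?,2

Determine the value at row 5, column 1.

7

Row 1, column 3: row 1 has {1, 3, 4, 5, 6, 7} and column 3 has {3, 4}, leaving only 2.
Row 2, column 4: row 2 has {1, 3, 4, 6, 7} and column 4 has {1, 3, 4, 5, 6, 7}, leaving only 2.
Row 2, column 1: row 2 has {1, 2, 3, 4, 6, 7} and column 1 has {1, 3, 4}, leaving only 5.
Row 3, column 1: row 3 has {3, 4, 6, 7} and column 1 has {1, 3, 4, 5}, leaving only 2.
Row 3, column 6: row 3 has {2, 3, 4, 6, 7} and column 6 has {1, 2, 3, 6, 7}, leaving only 5.
Row 3, column 3: row 3 has {2, 3, 4, 5, 6, 7} and column 3 has {2, 3, 4}, leaving only 1.
Row 4, column 7: row 4 has {1, 2, 3, 4} and column 7 has {1, 2, 3, 4, 5, 6}, leaving only 7.
Row 4, column 1: row 4 has {1, 2, 3, 4, 7} and column 1 has {1, 2, 3, 4, 5}, leaving only 6.
Row 5 already has {1, 3, 4, 5} and column 1 already has {1, 2, 3, 4, 5, 6}, so row 5, column 1 must be 7.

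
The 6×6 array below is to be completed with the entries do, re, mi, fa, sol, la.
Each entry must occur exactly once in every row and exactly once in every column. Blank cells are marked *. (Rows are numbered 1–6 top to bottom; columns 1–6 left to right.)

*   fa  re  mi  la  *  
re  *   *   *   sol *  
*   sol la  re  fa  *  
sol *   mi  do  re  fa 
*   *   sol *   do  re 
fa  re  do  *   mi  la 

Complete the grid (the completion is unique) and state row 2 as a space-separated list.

re do fa la sol mi

Row 2, column 3: row 2 has {re, sol} and column 3 has {do, re, mi, sol, la}, leaving only fa.
Row 2, column 4: row 2 has {re, fa, sol} and column 4 has {do, re, mi}, leaving only la.
Row 1, column 1: row 1 has {re, mi, fa, la} and column 1 has {re, fa, sol}, leaving only do.
Row 1, column 6: row 1 has {do, re, mi, fa, la} and column 6 has {re, fa, la}, leaving only sol.
Row 3, column 1: row 3 has {re, fa, sol, la} and column 1 has {do, re, fa, sol}, leaving only mi.
Row 3, column 6: row 3 has {re, mi, fa, sol, la} and column 6 has {re, fa, sol, la}, leaving only do.
Row 2, column 6: row 2 has {re, fa, sol, la} and column 6 has {do, re, fa, sol, la}, leaving only mi.
Row 2, column 2: row 2 has {re, mi, fa, sol, la} and column 2 has {re, fa, sol}, leaving only do.
So row 2 reads: re do fa la sol mi.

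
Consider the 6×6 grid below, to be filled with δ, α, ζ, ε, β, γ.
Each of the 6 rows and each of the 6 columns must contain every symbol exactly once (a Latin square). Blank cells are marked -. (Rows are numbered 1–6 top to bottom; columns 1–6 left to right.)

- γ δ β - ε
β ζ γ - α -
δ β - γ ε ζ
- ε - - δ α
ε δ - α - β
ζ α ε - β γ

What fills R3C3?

α

Row 3 already has {δ, ζ, ε, β, γ} and column 3 already has {δ, ε, γ}, so row 3, column 3 must be α.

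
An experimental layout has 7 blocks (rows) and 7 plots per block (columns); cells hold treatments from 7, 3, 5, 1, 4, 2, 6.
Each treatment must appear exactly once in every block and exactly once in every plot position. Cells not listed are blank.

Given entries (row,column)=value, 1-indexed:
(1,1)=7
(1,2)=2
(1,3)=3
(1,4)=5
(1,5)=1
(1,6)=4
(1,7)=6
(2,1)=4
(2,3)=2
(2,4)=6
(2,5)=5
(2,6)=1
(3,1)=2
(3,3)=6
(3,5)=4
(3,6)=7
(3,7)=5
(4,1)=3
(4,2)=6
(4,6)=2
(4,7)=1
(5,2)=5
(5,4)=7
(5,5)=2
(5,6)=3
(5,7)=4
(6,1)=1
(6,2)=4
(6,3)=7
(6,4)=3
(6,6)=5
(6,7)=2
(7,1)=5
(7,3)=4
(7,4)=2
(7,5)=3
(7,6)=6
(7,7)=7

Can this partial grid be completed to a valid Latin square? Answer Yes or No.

Yes

No block or plot among the givens repeats a symbol, and propagating forced cells runs into no contradiction.
One valid completion exists (for instance, 7 2 3 5 1 4 6 / 4 7 2 6 5 1 3 / 2 3 6 1 4 7 5 / 3 6 5 4 7 2 1 / 6 5 1 7 2 3 4 / 1 4 7 3 6 5 2 / 5 1 4 2 3 6 7).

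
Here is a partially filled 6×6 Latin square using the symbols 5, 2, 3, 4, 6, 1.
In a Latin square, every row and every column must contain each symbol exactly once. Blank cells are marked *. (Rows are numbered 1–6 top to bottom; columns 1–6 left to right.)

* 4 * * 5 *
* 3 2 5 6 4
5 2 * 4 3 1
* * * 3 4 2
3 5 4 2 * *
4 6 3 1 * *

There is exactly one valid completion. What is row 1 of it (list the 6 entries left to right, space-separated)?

2 4 1 6 5 3

Row 1, column 4: row 1 has {5, 4} and column 4 has {5, 2, 3, 4, 1}, leaving only 6.
Row 1, column 3: row 1 has {5, 4, 6} and column 3 has {2, 3, 4}, leaving only 1.
Row 1, column 1: row 1 has {5, 4, 6, 1} and column 1 has {5, 3, 4}, leaving only 2.
Row 1, column 6: row 1 has {5, 2, 4, 6, 1} and column 6 has {2, 4, 1}, leaving only 3.
So row 1 reads: 2 4 1 6 5 3.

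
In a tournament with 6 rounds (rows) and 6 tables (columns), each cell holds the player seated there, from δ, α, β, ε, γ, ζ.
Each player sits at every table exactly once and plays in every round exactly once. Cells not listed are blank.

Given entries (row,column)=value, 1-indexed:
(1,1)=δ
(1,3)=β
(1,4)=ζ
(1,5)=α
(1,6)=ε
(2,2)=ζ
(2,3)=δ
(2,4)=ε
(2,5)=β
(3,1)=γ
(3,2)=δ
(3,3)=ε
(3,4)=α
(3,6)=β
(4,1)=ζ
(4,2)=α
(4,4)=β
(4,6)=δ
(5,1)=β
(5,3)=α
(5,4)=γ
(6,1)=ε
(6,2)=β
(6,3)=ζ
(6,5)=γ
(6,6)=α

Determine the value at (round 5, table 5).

Round 1, table 2: round 1 has {δ, α, β, ε, ζ} and table 2 has {δ, α, β, ζ}, leaving only γ.
Round 2, table 1: round 2 has {δ, β, ε, ζ} and table 1 has {δ, β, ε, γ, ζ}, leaving only α.
Round 2, table 6: round 2 has {δ, α, β, ε, ζ} and table 6 has {δ, α, β, ε}, leaving only γ.
Round 3, table 5: round 3 has {δ, α, β, ε, γ} and table 5 has {α, β, γ}, leaving only ζ.
Round 4, table 3: round 4 has {δ, α, β, ζ} and table 3 has {δ, α, β, ε, ζ}, leaving only γ.
Round 4, table 5: round 4 has {δ, α, β, γ, ζ} and table 5 has {α, β, γ, ζ}, leaving only ε.
Round 5 already has {α, β, γ} and table 5 already has {α, β, ε, γ, ζ}, so round 5, table 5 must be δ.

δ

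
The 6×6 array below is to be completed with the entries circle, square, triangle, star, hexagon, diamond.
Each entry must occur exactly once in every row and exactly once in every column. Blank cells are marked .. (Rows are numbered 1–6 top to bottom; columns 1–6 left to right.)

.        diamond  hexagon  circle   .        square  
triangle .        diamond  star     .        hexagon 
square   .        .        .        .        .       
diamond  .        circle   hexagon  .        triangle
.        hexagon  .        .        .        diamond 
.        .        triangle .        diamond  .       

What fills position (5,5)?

Row 1, column 1: row 1 has {circle, square, hexagon, diamond} and column 1 has {square, triangle, diamond}, leaving only star.
Row 1, column 5: row 1 has {circle, square, star, hexagon, diamond} and column 5 has {diamond}, leaving only triangle.
Row 3, column 3: row 3 has {square} and column 3 has {circle, triangle, hexagon, diamond}, leaving only star.
Row 3, column 6: row 3 has {square, star} and column 6 has {square, triangle, hexagon, diamond}, leaving only circle.
Row 3, column 2: row 3 has {circle, square, star} and column 2 has {hexagon, diamond}, leaving only triangle.
Row 3, column 4: row 3 has {circle, square, triangle, star} and column 4 has {circle, star, hexagon}, leaving only diamond.
Row 3, column 5: row 3 has {circle, square, triangle, star, diamond} and column 5 has {triangle, diamond}, leaving only hexagon.
Row 5, column 1: row 5 has {hexagon, diamond} and column 1 has {square, triangle, star, diamond}, leaving only circle.
Row 5, column 3: row 5 has {circle, hexagon, diamond} and column 3 has {circle, triangle, star, hexagon, diamond}, leaving only square.
Row 5 already has {circle, square, hexagon, diamond} and column 5 already has {triangle, hexagon, diamond}, so row 5, column 5 must be star.

star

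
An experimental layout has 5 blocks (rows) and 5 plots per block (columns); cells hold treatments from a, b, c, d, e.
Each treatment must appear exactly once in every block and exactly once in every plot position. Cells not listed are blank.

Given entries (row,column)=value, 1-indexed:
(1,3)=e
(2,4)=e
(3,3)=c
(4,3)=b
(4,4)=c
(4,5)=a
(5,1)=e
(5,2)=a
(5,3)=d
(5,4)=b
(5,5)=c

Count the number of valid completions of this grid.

Block 1, plot 1: eliminating its block and plot leaves {a, b, c, d}.
Block 1, plot 2: eliminating its block and plot leaves {b, c, d}.
Block 1, plot 4: eliminating its block and plot leaves {a, d}.
Block 1, plot 5: eliminating its block and plot leaves {b, d}.
Block 2, plot 1: eliminating its block and plot leaves {a, b, c, d}.
Block 2, plot 2: eliminating its block and plot leaves {b, c, d}.
Block 2, plot 3: eliminating its block and plot leaves {a}.
Block 2, plot 5: eliminating its block and plot leaves {b, d}.
Block 3, plot 1: eliminating its block and plot leaves {a, b, d}.
Block 3, plot 2: eliminating its block and plot leaves {b, d, e}.
Block 3, plot 4: eliminating its block and plot leaves {a, d}.
Block 3, plot 5: eliminating its block and plot leaves {b, d, e}.
Block 4, plot 1: eliminating its block and plot leaves {d}.
Block 4, plot 2: eliminating its block and plot leaves {d, e}.
Enumerating the assignments across these blanks that avoid any block or plot repeat gives 3 completions.

3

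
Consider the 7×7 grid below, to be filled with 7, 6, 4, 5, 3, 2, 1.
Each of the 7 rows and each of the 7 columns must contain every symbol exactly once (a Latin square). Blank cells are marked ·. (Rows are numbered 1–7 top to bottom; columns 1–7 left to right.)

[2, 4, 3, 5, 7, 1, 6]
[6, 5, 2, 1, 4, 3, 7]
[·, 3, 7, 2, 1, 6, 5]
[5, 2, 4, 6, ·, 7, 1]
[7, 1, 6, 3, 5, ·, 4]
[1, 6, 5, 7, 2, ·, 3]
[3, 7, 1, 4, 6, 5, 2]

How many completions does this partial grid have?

Row 3, column 1: eliminating its row and column leaves {4}.
Row 4, column 5: eliminating its row and column leaves {3}.
Row 5, column 6: eliminating its row and column leaves {2}.
Row 6, column 6: eliminating its row and column leaves {4}.
Only one assignment across all blanks avoids any row or column repeat, giving 1 completion.

1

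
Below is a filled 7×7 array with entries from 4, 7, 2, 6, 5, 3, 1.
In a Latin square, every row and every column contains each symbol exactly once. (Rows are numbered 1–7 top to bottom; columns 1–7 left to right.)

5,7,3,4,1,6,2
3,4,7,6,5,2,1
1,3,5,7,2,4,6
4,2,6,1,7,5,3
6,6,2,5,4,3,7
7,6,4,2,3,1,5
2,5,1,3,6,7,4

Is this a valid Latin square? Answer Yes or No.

No

Row 5 contains 6 twice (at columns 1 and 2), so it is not a permutation.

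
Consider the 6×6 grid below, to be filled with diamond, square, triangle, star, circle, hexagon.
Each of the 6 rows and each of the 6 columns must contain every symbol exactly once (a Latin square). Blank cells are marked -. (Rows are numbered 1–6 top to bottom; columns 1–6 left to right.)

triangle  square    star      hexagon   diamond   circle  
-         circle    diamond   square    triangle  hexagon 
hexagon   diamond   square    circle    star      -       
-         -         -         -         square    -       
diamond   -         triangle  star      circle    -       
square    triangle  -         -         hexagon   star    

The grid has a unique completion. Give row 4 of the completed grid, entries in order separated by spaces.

circle star hexagon triangle square diamond

Row 2, column 1: row 2 has {diamond, square, triangle, circle, hexagon} and column 1 has {diamond, square, triangle, hexagon}, leaving only star.
Row 4, column 1: row 4 has {square} and column 1 has {diamond, square, triangle, star, hexagon}, leaving only circle.
Row 4, column 3: row 4 has {square, circle} and column 3 has {diamond, square, triangle, star}, leaving only hexagon.
Row 4, column 2: row 4 has {square, circle, hexagon} and column 2 has {diamond, square, triangle, circle}, leaving only star.
Row 3, column 6: row 3 has {diamond, square, star, circle, hexagon} and column 6 has {star, circle, hexagon}, leaving only triangle.
Row 4, column 6: row 4 has {square, star, circle, hexagon} and column 6 has {triangle, star, circle, hexagon}, leaving only diamond.
Row 4, column 4: row 4 has {diamond, square, star, circle, hexagon} and column 4 has {square, star, circle, hexagon}, leaving only triangle.
So row 4 reads: circle star hexagon triangle square diamond.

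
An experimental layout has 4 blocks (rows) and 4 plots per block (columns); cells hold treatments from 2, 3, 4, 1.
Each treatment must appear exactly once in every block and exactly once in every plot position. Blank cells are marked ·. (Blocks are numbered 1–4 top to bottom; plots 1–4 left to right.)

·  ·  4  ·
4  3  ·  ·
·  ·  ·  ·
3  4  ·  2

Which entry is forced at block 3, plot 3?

3

Block 2, plot 4: block 2 has {3, 4} and plot 4 has {2}, leaving only 1.
Block 1, plot 4: block 1 has {4} and plot 4 has {2, 1}, leaving only 3.
Block 2, plot 3: block 2 has {3, 4, 1} and plot 3 has {4}, leaving only 2.
Block 3, plot 4: block 3 has {} and plot 4 has {2, 3, 1}, leaving only 4.
Block 4, plot 3: block 4 has {2, 3, 4} and plot 3 has {2, 4}, leaving only 1.
Block 3 already has {4} and plot 3 already has {2, 4, 1}, so block 3, plot 3 must be 3.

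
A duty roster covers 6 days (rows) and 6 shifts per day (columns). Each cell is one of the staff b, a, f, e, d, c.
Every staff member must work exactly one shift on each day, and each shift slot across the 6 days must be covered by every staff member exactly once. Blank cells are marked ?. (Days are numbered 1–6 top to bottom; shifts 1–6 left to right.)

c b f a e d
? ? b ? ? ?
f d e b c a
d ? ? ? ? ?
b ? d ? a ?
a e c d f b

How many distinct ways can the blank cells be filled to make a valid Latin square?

4

Day 2, shift 1: eliminating its day and shift leaves {e}.
Day 2, shift 2: eliminating its day and shift leaves {a, f, c}.
Day 2, shift 4: eliminating its day and shift leaves {f, e, c}.
Day 2, shift 5: eliminating its day and shift leaves {d}.
Day 2, shift 6: eliminating its day and shift leaves {f, e, c}.
Day 4, shift 2: eliminating its day and shift leaves {a, f, c}.
Day 4, shift 3: eliminating its day and shift leaves {a}.
Day 4, shift 4: eliminating its day and shift leaves {f, e, c}.
Day 4, shift 5: eliminating its day and shift leaves {b}.
Day 4, shift 6: eliminating its day and shift leaves {f, e, c}.
Day 5, shift 2: eliminating its day and shift leaves {f, c}.
Day 5, shift 4: eliminating its day and shift leaves {f, e, c}.
Day 5, shift 6: eliminating its day and shift leaves {f, e, c}.
Enumerating the assignments across these blanks that avoid any day or shift repeat gives 4 completions.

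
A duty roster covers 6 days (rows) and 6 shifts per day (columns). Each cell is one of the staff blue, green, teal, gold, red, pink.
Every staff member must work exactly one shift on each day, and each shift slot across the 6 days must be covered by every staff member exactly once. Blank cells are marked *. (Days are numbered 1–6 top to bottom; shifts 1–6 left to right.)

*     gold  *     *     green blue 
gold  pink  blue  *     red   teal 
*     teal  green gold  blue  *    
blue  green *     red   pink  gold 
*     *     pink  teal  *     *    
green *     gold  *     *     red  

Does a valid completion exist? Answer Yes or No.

No

Day 1, shift 4: day 1 has {blue, green, gold} and shift 4 has {teal, gold, red}, so it must be pink.
Day 2, shift 4: day 2 has {blue, teal, gold, red, pink} and shift 4 has {teal, gold, red, pink}, so it must be green.
Day 3, shift 6: day 3 has {blue, green, teal, gold} and shift 6 has {blue, teal, gold, red}, so it must be pink.
Day 3, shift 1: day 3 has {blue, green, teal, gold, pink} and shift 1 has {blue, green, gold}, so it must be red.
Now day 5, shift 1: day 5 together with shift 1 already contain {blue, green, teal, gold, red, pink} — every symbol — so nothing can go there. The grid has no valid completion.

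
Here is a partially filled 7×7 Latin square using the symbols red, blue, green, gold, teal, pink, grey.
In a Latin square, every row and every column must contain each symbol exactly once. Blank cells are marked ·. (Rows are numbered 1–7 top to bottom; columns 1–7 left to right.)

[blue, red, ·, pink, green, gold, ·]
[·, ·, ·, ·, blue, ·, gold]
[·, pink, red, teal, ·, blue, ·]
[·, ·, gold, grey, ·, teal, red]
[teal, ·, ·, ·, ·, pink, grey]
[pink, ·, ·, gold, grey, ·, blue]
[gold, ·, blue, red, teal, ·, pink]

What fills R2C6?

grey

Row 1, column 7: row 1 has {red, blue, green, gold, pink} and column 7 has {red, blue, gold, pink, grey}, leaving only teal.
Row 1, column 3: row 1 has {red, blue, green, gold, teal, pink} and column 3 has {red, blue, gold}, leaving only grey.
Row 2, column 4: row 2 has {blue, gold} and column 4 has {red, gold, teal, pink, grey}, leaving only green.
Row 3, column 5: row 3 has {red, blue, teal, pink} and column 5 has {blue, green, teal, grey}, leaving only gold.
Row 3, column 7: row 3 has {red, blue, gold, teal, pink} and column 7 has {red, blue, gold, teal, pink, grey}, leaving only green.
Row 3, column 1: row 3 has {red, blue, green, gold, teal, pink} and column 1 has {blue, gold, teal, pink}, leaving only grey.
Row 2, column 1: row 2 has {blue, green, gold} and column 1 has {blue, gold, teal, pink, grey}, leaving only red.
Row 2 already has {red, blue, green, gold} and column 6 already has {blue, gold, teal, pink}, so row 2, column 6 must be grey.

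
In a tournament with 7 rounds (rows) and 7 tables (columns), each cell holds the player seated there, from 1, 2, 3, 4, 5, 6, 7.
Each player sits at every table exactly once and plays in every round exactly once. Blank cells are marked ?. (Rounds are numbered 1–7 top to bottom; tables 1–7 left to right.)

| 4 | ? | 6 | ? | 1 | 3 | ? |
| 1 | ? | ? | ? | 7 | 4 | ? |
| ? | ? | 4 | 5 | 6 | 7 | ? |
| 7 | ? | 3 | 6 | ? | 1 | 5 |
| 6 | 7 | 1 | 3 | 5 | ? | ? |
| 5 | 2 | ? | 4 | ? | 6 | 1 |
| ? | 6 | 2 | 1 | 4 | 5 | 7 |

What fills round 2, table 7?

6

Round 1, table 2: round 1 has {1, 3, 4, 6} and table 2 has {2, 6, 7}, leaving only 5.
Round 1, table 7: round 1 has {1, 3, 4, 5, 6} and table 7 has {1, 5, 7}, leaving only 2.
Round 1, table 4: round 1 has {1, 2, 3, 4, 5, 6} and table 4 has {1, 3, 4, 5, 6}, leaving only 7.
Round 2, table 2: round 2 has {1, 4, 7} and table 2 has {2, 5, 6, 7}, leaving only 3.
Round 2 already has {1, 3, 4, 7} and table 7 already has {1, 2, 5, 7}, so round 2, table 7 must be 6.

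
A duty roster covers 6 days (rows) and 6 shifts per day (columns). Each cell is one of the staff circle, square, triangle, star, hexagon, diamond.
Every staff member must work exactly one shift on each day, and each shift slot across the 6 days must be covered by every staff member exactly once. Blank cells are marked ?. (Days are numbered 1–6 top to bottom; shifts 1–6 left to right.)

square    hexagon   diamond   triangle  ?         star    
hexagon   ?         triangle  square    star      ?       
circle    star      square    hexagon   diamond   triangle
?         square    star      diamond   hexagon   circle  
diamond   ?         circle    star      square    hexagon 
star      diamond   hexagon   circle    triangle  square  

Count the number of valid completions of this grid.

1

Day 1, shift 5: eliminating its day and shift leaves {circle}.
Day 2, shift 2: eliminating its day and shift leaves {circle}.
Day 2, shift 6: eliminating its day and shift leaves {diamond}.
Day 4, shift 1: eliminating its day and shift leaves {triangle}.
Day 5, shift 2: eliminating its day and shift leaves {triangle}.
Only one assignment across all blanks avoids any day or shift repeat, giving 1 completion.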